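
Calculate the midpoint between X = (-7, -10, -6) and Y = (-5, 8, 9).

M = ((x₁+x₂)/2, (y₁+y₂)/2, (z₁+z₂)/2)
  = ((-7 - 5)/2, (-10 + 8)/2, (-6 + 9)/2)
  = (-12/2, -2/2, 3/2)
  = (-6, -1, 1.5)

(-6, -1, 1.5)


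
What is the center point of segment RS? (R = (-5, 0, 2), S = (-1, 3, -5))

M = ((x₁+x₂)/2, (y₁+y₂)/2, (z₁+z₂)/2)
  = ((-5 - 1)/2, (0 + 3)/2, (2 - 5)/2)
  = (-6/2, 3/2, -3/2)
  = (-3, 1.5, -1.5)

(-3, 1.5, -1.5)


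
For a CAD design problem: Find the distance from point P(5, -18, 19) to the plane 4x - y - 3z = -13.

distance = |a·x₀ + b·y₀ + c·z₀ - d| / √(a² + b² + c²)
  = |4·5 + (-1)·(-18) + (-3)·19 - (-13)| / √(4² + (-1)² + (-3)²)
  = |20 + 18 - 57 + 13| / √(16 + 1 + 9)
  = |-6| / √26
  = 6 / 5.099
  ≈ 1.177

1.177


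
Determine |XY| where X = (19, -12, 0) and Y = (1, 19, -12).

d = √[(x₂-x₁)² + (y₂-y₁)² + (z₂-z₁)²]
  = √[(-18)² + 31² + (-12)²]
  = √[324 + 961 + 144]
  = √1429
  ≈ 37.8

37.8


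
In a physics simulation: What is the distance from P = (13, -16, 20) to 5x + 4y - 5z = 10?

distance = |a·x₀ + b·y₀ + c·z₀ - d| / √(a² + b² + c²)
  = |5·13 + 4·(-16) + (-5)·20 - 10| / √(5² + 4² + (-5)²)
  = |65 - 64 - 100 - 10| / √(25 + 16 + 25)
  = |-109| / √66
  = 109 / 8.124
  ≈ 13.42

13.42


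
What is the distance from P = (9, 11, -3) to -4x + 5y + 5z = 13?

distance = |a·x₀ + b·y₀ + c·z₀ - d| / √(a² + b² + c²)
  = |(-4)·9 + 5·11 + 5·(-3) - 13| / √((-4)² + 5² + 5²)
  = |-36 + 55 - 15 - 13| / √(16 + 25 + 25)
  = |-9| / √66
  = 9 / 8.124
  ≈ 1.108

1.108


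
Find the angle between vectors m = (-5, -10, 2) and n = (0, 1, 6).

m·n = (-5)·0 + (-10)·1 + 2·6 = 0 - 10 + 12 = 2
|m| = √((-5)² + (-10)² + 2²) = √129 ≈ 11.36
|n| = √(0² + 1² + 6²) = √37 ≈ 6.083
cos θ = (m·n)/(|m||n|) = 2/(11.36·6.083) ≈ 0.02895
θ = arccos(0.02895) ≈ 88.34°

88.34°


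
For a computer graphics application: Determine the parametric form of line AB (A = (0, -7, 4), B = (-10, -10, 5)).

Direction vector d = B - A = (-10 + 0, -10 + 7, 5 - 4) = (-10, -3, 1)
Parametric form r = A + t·d:
x = 0 - 10t, y = -7 - 3t, z = 4 + t

x = 0 - 10t, y = -7 - 3t, z = 4 + t


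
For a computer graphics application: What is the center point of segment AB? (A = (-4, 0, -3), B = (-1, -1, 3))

M = ((x₁+x₂)/2, (y₁+y₂)/2, (z₁+z₂)/2)
  = ((-4 - 1)/2, (0 - 1)/2, (-3 + 3)/2)
  = (-5/2, -1/2, 0/2)
  = (-2.5, -0.5, 0)

(-2.5, -0.5, 0)


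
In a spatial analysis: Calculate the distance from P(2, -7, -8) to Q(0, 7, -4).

d = √[(x₂-x₁)² + (y₂-y₁)² + (z₂-z₁)²]
  = √[(-2)² + 14² + 4²]
  = √[4 + 196 + 16]
  = √216
  ≈ 14.7

14.7


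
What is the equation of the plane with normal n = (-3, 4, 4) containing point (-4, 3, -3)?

The plane through P with normal n = (a, b, c) satisfies n·(r - P) = 0,
i.e. ax + by + cz = a·x₀ + b·y₀ + c·z₀.
d = (-3)·(-4) + 4·3 + 4·(-3)
  = 12 + 12 - 12
  = 12
Equation: -3x + 4y + 4z = 12

-3x + 4y + 4z = 12


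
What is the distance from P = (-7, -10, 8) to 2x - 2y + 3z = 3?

distance = |a·x₀ + b·y₀ + c·z₀ - d| / √(a² + b² + c²)
  = |2·(-7) + (-2)·(-10) + 3·8 - 3| / √(2² + (-2)² + 3²)
  = |-14 + 20 + 24 - 3| / √(4 + 4 + 9)
  = |27| / √17
  = 27 / 4.123
  ≈ 6.548

6.548


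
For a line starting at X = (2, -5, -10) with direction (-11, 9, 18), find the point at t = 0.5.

P(t) = X + t·d
  = (2 + (-11)·0.5, -5 + 9·0.5, -10 + 18·0.5)
  = (2 - 5.5, -5 + 4.5, -10 + 9)
  = (-3.5, -0.5, -1)

(-3.5, -0.5, -1)


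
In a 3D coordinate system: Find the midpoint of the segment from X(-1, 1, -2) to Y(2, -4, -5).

M = ((x₁+x₂)/2, (y₁+y₂)/2, (z₁+z₂)/2)
  = ((-1 + 2)/2, (1 - 4)/2, (-2 - 5)/2)
  = (1/2, -3/2, -7/2)
  = (0.5, -1.5, -3.5)

(0.5, -1.5, -3.5)


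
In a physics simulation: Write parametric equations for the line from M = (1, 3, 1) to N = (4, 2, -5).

Direction vector d = N - M = (4 - 1, 2 - 3, -5 - 1) = (3, -1, -6)
Parametric form r = M + t·d:
x = 1 + 3t, y = 3 - t, z = 1 - 6t

x = 1 + 3t, y = 3 - t, z = 1 - 6t


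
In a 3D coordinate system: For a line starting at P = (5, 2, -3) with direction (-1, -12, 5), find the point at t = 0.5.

P(t) = P + t·d
  = (5 + (-1)·0.5, 2 + (-12)·0.5, -3 + 5·0.5)
  = (5 - 0.5, 2 - 6, -3 + 2.5)
  = (4.5, -4, -0.5)

(4.5, -4, -0.5)


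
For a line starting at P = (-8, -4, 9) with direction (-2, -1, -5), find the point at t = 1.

P(t) = P + t·d
  = (-8 + (-2)·1, -4 + (-1)·1, 9 + (-5)·1)
  = (-8 - 2, -4 - 1, 9 - 5)
  = (-10, -5, 4)

(-10, -5, 4)


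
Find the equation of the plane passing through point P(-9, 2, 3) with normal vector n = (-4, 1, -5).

The plane through P with normal n = (a, b, c) satisfies n·(r - P) = 0,
i.e. ax + by + cz = a·x₀ + b·y₀ + c·z₀.
d = (-4)·(-9) + 1·2 + (-5)·3
  = 36 + 2 - 15
  = 23
Equation: -4x + y - 5z = 23

-4x + y - 5z = 23


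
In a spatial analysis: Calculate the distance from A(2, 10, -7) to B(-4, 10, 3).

d = √[(x₂-x₁)² + (y₂-y₁)² + (z₂-z₁)²]
  = √[(-6)² + 0² + 10²]
  = √[36 + 0 + 100]
  = √136
  ≈ 11.66

11.66


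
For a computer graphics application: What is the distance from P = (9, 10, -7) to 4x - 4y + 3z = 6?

distance = |a·x₀ + b·y₀ + c·z₀ - d| / √(a² + b² + c²)
  = |4·9 + (-4)·10 + 3·(-7) - 6| / √(4² + (-4)² + 3²)
  = |36 - 40 - 21 - 6| / √(16 + 16 + 9)
  = |-31| / √41
  = 31 / 6.403
  ≈ 4.841

4.841


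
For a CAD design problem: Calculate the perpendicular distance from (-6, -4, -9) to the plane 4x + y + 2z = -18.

distance = |a·x₀ + b·y₀ + c·z₀ - d| / √(a² + b² + c²)
  = |4·(-6) + 1·(-4) + 2·(-9) - (-18)| / √(4² + 1² + 2²)
  = |-24 - 4 - 18 + 18| / √(16 + 1 + 4)
  = |-28| / √21
  = 28 / 4.583
  ≈ 6.11

6.11


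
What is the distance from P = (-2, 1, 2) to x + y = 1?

distance = |a·x₀ + b·y₀ + c·z₀ - d| / √(a² + b² + c²)
  = |1·(-2) + 1·1 + 0·2 - 1| / √(1² + 1² + 0²)
  = |-2 + 1 + 0 - 1| / √(1 + 1 + 0)
  = |-2| / √2
  = 2 / 1.414
  ≈ 1.414

1.414


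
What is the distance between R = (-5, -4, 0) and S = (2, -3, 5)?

d = √[(x₂-x₁)² + (y₂-y₁)² + (z₂-z₁)²]
  = √[7² + 1² + 5²]
  = √[49 + 1 + 25]
  = √75
  ≈ 8.66

8.66


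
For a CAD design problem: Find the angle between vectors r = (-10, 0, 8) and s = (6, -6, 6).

r·s = (-10)·6 + 0·(-6) + 8·6 = -60 + 0 + 48 = -12
|r| = √((-10)² + 0² + 8²) = √164 ≈ 12.81
|s| = √(6² + (-6)² + 6²) = √108 ≈ 10.39
cos θ = (r·s)/(|r||s|) = -12/(12.81·10.39) ≈ -0.09017
θ = arccos(-0.09017) ≈ 95.17°

95.17°


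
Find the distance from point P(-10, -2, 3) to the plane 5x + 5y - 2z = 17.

distance = |a·x₀ + b·y₀ + c·z₀ - d| / √(a² + b² + c²)
  = |5·(-10) + 5·(-2) + (-2)·3 - 17| / √(5² + 5² + (-2)²)
  = |-50 - 10 - 6 - 17| / √(25 + 25 + 4)
  = |-83| / √54
  = 83 / 7.348
  ≈ 11.29

11.29


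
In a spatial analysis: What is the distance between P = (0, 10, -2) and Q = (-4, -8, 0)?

d = √[(x₂-x₁)² + (y₂-y₁)² + (z₂-z₁)²]
  = √[(-4)² + (-18)² + 2²]
  = √[16 + 324 + 4]
  = √344
  ≈ 18.55

18.55


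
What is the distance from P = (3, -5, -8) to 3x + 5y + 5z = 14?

distance = |a·x₀ + b·y₀ + c·z₀ - d| / √(a² + b² + c²)
  = |3·3 + 5·(-5) + 5·(-8) - 14| / √(3² + 5² + 5²)
  = |9 - 25 - 40 - 14| / √(9 + 25 + 25)
  = |-70| / √59
  = 70 / 7.681
  ≈ 9.113

9.113


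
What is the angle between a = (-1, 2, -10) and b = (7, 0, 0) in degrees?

a·b = (-1)·7 + 2·0 + (-10)·0 = -7 + 0 + 0 = -7
|a| = √((-1)² + 2² + (-10)²) = √105 ≈ 10.25
|b| = √(7² + 0² + 0²) = √49 ≈ 7
cos θ = (a·b)/(|a||b|) = -7/(10.25·7) ≈ -0.09759
θ = arccos(-0.09759) ≈ 95.6°

95.6°


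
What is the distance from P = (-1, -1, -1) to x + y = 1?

distance = |a·x₀ + b·y₀ + c·z₀ - d| / √(a² + b² + c²)
  = |1·(-1) + 1·(-1) + 0·(-1) - 1| / √(1² + 1² + 0²)
  = |-1 - 1 + 0 - 1| / √(1 + 1 + 0)
  = |-3| / √2
  = 3 / 1.414
  ≈ 2.121

2.121


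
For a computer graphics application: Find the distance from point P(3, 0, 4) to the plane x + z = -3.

distance = |a·x₀ + b·y₀ + c·z₀ - d| / √(a² + b² + c²)
  = |1·3 + 0·0 + 1·4 - (-3)| / √(1² + 0² + 1²)
  = |3 + 0 + 4 + 3| / √(1 + 0 + 1)
  = |10| / √2
  = 10 / 1.414
  ≈ 7.071

7.071


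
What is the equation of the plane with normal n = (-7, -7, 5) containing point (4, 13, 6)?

The plane through P with normal n = (a, b, c) satisfies n·(r - P) = 0,
i.e. ax + by + cz = a·x₀ + b·y₀ + c·z₀.
d = (-7)·4 + (-7)·13 + 5·6
  = -28 - 91 + 30
  = -89
Equation: -7x - 7y + 5z = -89

-7x - 7y + 5z = -89


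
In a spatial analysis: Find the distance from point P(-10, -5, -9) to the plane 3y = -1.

distance = |a·x₀ + b·y₀ + c·z₀ - d| / √(a² + b² + c²)
  = |0·(-10) + 3·(-5) + 0·(-9) - (-1)| / √(0² + 3² + 0²)
  = |0 - 15 + 0 + 1| / √(0 + 9 + 0)
  = |-14| / √9
  = 14 / 3
  ≈ 4.667

4.667


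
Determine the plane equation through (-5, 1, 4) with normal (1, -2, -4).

The plane through P with normal n = (a, b, c) satisfies n·(r - P) = 0,
i.e. ax + by + cz = a·x₀ + b·y₀ + c·z₀.
d = 1·(-5) + (-2)·1 + (-4)·4
  = -5 - 2 - 16
  = -23
Equation: x - 2y - 4z = -23

x - 2y - 4z = -23


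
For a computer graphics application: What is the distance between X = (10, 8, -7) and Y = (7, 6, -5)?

d = √[(x₂-x₁)² + (y₂-y₁)² + (z₂-z₁)²]
  = √[(-3)² + (-2)² + 2²]
  = √[9 + 4 + 4]
  = √17
  ≈ 4.123

4.123


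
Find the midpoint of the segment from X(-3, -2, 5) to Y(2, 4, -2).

M = ((x₁+x₂)/2, (y₁+y₂)/2, (z₁+z₂)/2)
  = ((-3 + 2)/2, (-2 + 4)/2, (5 - 2)/2)
  = (-1/2, 2/2, 3/2)
  = (-0.5, 1, 1.5)

(-0.5, 1, 1.5)


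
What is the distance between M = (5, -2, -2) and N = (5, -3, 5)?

d = √[(x₂-x₁)² + (y₂-y₁)² + (z₂-z₁)²]
  = √[0² + (-1)² + 7²]
  = √[0 + 1 + 49]
  = √50
  ≈ 7.071

7.071


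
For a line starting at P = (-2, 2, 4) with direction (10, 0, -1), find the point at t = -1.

P(t) = P + t·d
  = (-2 + 10·(-1), 2 + 0·(-1), 4 + (-1)·(-1))
  = (-2 - 10, 2 + 0, 4 + 1)
  = (-12, 2, 5)

(-12, 2, 5)


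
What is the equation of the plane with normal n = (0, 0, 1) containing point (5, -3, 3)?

The plane through P with normal n = (a, b, c) satisfies n·(r - P) = 0,
i.e. ax + by + cz = a·x₀ + b·y₀ + c·z₀.
d = 0·5 + 0·(-3) + 1·3
  = 0 + 0 + 3
  = 3
Equation: z = 3

z = 3


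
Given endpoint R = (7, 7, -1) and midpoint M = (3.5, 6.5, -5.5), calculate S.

S = 2M - R
  = (2·3.5 - 7, 2·6.5 - 7, 2·(-5.5) - (-1))
  = (7 - 7, 13 - 7, -11 + 1)
  = (0, 6, -10)

(0, 6, -10)


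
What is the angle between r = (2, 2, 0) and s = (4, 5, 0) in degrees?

r·s = 2·4 + 2·5 + 0·0 = 8 + 10 + 0 = 18
|r| = √(2² + 2² + 0²) = √8 ≈ 2.828
|s| = √(4² + 5² + 0²) = √41 ≈ 6.403
cos θ = (r·s)/(|r||s|) = 18/(2.828·6.403) ≈ 0.9939
θ = arccos(0.9939) ≈ 6.34°

6.34°


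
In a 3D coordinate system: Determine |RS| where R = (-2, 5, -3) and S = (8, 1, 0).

d = √[(x₂-x₁)² + (y₂-y₁)² + (z₂-z₁)²]
  = √[10² + (-4)² + 3²]
  = √[100 + 16 + 9]
  = √125
  ≈ 11.18

11.18


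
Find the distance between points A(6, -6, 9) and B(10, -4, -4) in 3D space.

d = √[(x₂-x₁)² + (y₂-y₁)² + (z₂-z₁)²]
  = √[4² + 2² + (-13)²]
  = √[16 + 4 + 169]
  = √189
  ≈ 13.75

13.75


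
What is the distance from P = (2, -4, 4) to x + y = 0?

distance = |a·x₀ + b·y₀ + c·z₀ - d| / √(a² + b² + c²)
  = |1·2 + 1·(-4) + 0·4 - 0| / √(1² + 1² + 0²)
  = |2 - 4 + 0 + 0| / √(1 + 1 + 0)
  = |-2| / √2
  = 2 / 1.414
  ≈ 1.414

1.414


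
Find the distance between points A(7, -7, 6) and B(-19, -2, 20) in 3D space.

d = √[(x₂-x₁)² + (y₂-y₁)² + (z₂-z₁)²]
  = √[(-26)² + 5² + 14²]
  = √[676 + 25 + 196]
  = √897
  ≈ 29.95

29.95


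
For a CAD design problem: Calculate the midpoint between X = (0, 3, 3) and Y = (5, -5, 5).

M = ((x₁+x₂)/2, (y₁+y₂)/2, (z₁+z₂)/2)
  = ((0 + 5)/2, (3 - 5)/2, (3 + 5)/2)
  = (5/2, -2/2, 8/2)
  = (2.5, -1, 4)

(2.5, -1, 4)


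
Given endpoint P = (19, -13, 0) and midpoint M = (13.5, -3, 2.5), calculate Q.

Q = 2M - P
  = (2·13.5 - 19, 2·(-3) - (-13), 2·2.5 - 0)
  = (27 - 19, -6 + 13, 5 + 0)
  = (8, 7, 5)

(8, 7, 5)


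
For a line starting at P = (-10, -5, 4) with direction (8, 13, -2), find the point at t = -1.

P(t) = P + t·d
  = (-10 + 8·(-1), -5 + 13·(-1), 4 + (-2)·(-1))
  = (-10 - 8, -5 - 13, 4 + 2)
  = (-18, -18, 6)

(-18, -18, 6)


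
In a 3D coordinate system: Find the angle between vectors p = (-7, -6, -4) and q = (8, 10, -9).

p·q = (-7)·8 + (-6)·10 + (-4)·(-9) = -56 - 60 + 36 = -80
|p| = √((-7)² + (-6)² + (-4)²) = √101 ≈ 10.05
|q| = √(8² + 10² + (-9)²) = √245 ≈ 15.65
cos θ = (p·q)/(|p||q|) = -80/(10.05·15.65) ≈ -0.5086
θ = arccos(-0.5086) ≈ 120.6°

120.6°


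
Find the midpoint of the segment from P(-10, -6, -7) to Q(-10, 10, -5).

M = ((x₁+x₂)/2, (y₁+y₂)/2, (z₁+z₂)/2)
  = ((-10 - 10)/2, (-6 + 10)/2, (-7 - 5)/2)
  = (-20/2, 4/2, -12/2)
  = (-10, 2, -6)

(-10, 2, -6)


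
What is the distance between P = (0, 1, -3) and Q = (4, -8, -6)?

d = √[(x₂-x₁)² + (y₂-y₁)² + (z₂-z₁)²]
  = √[4² + (-9)² + (-3)²]
  = √[16 + 81 + 9]
  = √106
  ≈ 10.3

10.3


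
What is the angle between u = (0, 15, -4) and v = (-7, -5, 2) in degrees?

u·v = 0·(-7) + 15·(-5) + (-4)·2 = 0 - 75 - 8 = -83
|u| = √(0² + 15² + (-4)²) = √241 ≈ 15.52
|v| = √((-7)² + (-5)² + 2²) = √78 ≈ 8.832
cos θ = (u·v)/(|u||v|) = -83/(15.52·8.832) ≈ -0.6054
θ = arccos(-0.6054) ≈ 127.3°

127.3°


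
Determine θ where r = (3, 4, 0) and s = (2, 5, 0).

r·s = 3·2 + 4·5 + 0·0 = 6 + 20 + 0 = 26
|r| = √(3² + 4² + 0²) = √25 ≈ 5
|s| = √(2² + 5² + 0²) = √29 ≈ 5.385
cos θ = (r·s)/(|r||s|) = 26/(5·5.385) ≈ 0.9656
θ = arccos(0.9656) ≈ 15.07°

15.07°


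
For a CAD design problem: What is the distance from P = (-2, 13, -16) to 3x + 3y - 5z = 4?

distance = |a·x₀ + b·y₀ + c·z₀ - d| / √(a² + b² + c²)
  = |3·(-2) + 3·13 + (-5)·(-16) - 4| / √(3² + 3² + (-5)²)
  = |-6 + 39 + 80 - 4| / √(9 + 9 + 25)
  = |109| / √43
  = 109 / 6.557
  ≈ 16.62

16.62


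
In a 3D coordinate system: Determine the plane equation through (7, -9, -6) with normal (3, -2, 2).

The plane through P with normal n = (a, b, c) satisfies n·(r - P) = 0,
i.e. ax + by + cz = a·x₀ + b·y₀ + c·z₀.
d = 3·7 + (-2)·(-9) + 2·(-6)
  = 21 + 18 - 12
  = 27
Equation: 3x - 2y + 2z = 27

3x - 2y + 2z = 27


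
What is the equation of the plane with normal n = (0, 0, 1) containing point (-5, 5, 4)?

The plane through P with normal n = (a, b, c) satisfies n·(r - P) = 0,
i.e. ax + by + cz = a·x₀ + b·y₀ + c·z₀.
d = 0·(-5) + 0·5 + 1·4
  = 0 + 0 + 4
  = 4
Equation: z = 4

z = 4


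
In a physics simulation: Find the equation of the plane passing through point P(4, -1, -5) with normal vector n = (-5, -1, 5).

The plane through P with normal n = (a, b, c) satisfies n·(r - P) = 0,
i.e. ax + by + cz = a·x₀ + b·y₀ + c·z₀.
d = (-5)·4 + (-1)·(-1) + 5·(-5)
  = -20 + 1 - 25
  = -44
Equation: -5x - y + 5z = -44

-5x - y + 5z = -44


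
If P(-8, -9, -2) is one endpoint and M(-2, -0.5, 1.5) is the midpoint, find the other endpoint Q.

Q = 2M - P
  = (2·(-2) - (-8), 2·(-0.5) - (-9), 2·1.5 - (-2))
  = (-4 + 8, -1 + 9, 3 + 2)
  = (4, 8, 5)

(4, 8, 5)


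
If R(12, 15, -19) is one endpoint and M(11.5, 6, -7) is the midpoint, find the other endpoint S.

S = 2M - R
  = (2·11.5 - 12, 2·6 - 15, 2·(-7) - (-19))
  = (23 - 12, 12 - 15, -14 + 19)
  = (11, -3, 5)

(11, -3, 5)


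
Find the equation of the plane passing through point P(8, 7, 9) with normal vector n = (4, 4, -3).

The plane through P with normal n = (a, b, c) satisfies n·(r - P) = 0,
i.e. ax + by + cz = a·x₀ + b·y₀ + c·z₀.
d = 4·8 + 4·7 + (-3)·9
  = 32 + 28 - 27
  = 33
Equation: 4x + 4y - 3z = 33

4x + 4y - 3z = 33


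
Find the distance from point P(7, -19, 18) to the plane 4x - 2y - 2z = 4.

distance = |a·x₀ + b·y₀ + c·z₀ - d| / √(a² + b² + c²)
  = |4·7 + (-2)·(-19) + (-2)·18 - 4| / √(4² + (-2)² + (-2)²)
  = |28 + 38 - 36 - 4| / √(16 + 4 + 4)
  = |26| / √24
  = 26 / 4.899
  ≈ 5.307

5.307


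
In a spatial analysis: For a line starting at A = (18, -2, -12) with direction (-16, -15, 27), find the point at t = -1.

P(t) = A + t·d
  = (18 + (-16)·(-1), -2 + (-15)·(-1), -12 + 27·(-1))
  = (18 + 16, -2 + 15, -12 - 27)
  = (34, 13, -39)

(34, 13, -39)


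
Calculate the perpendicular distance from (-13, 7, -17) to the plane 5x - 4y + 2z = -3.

distance = |a·x₀ + b·y₀ + c·z₀ - d| / √(a² + b² + c²)
  = |5·(-13) + (-4)·7 + 2·(-17) - (-3)| / √(5² + (-4)² + 2²)
  = |-65 - 28 - 34 + 3| / √(25 + 16 + 4)
  = |-124| / √45
  = 124 / 6.708
  ≈ 18.48

18.48


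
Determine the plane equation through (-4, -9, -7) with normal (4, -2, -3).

The plane through P with normal n = (a, b, c) satisfies n·(r - P) = 0,
i.e. ax + by + cz = a·x₀ + b·y₀ + c·z₀.
d = 4·(-4) + (-2)·(-9) + (-3)·(-7)
  = -16 + 18 + 21
  = 23
Equation: 4x - 2y - 3z = 23

4x - 2y - 3z = 23


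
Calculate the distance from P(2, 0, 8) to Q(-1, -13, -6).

d = √[(x₂-x₁)² + (y₂-y₁)² + (z₂-z₁)²]
  = √[(-3)² + (-13)² + (-14)²]
  = √[9 + 169 + 196]
  = √374
  ≈ 19.34

19.34


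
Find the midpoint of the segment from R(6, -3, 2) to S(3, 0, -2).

M = ((x₁+x₂)/2, (y₁+y₂)/2, (z₁+z₂)/2)
  = ((6 + 3)/2, (-3 + 0)/2, (2 - 2)/2)
  = (9/2, -3/2, 0/2)
  = (4.5, -1.5, 0)

(4.5, -1.5, 0)


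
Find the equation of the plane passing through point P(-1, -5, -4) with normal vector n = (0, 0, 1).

The plane through P with normal n = (a, b, c) satisfies n·(r - P) = 0,
i.e. ax + by + cz = a·x₀ + b·y₀ + c·z₀.
d = 0·(-1) + 0·(-5) + 1·(-4)
  = 0 + 0 - 4
  = -4
Equation: z = -4

z = -4


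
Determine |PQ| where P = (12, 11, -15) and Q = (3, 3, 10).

d = √[(x₂-x₁)² + (y₂-y₁)² + (z₂-z₁)²]
  = √[(-9)² + (-8)² + 25²]
  = √[81 + 64 + 625]
  = √770
  ≈ 27.75

27.75


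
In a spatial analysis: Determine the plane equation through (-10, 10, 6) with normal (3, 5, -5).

The plane through P with normal n = (a, b, c) satisfies n·(r - P) = 0,
i.e. ax + by + cz = a·x₀ + b·y₀ + c·z₀.
d = 3·(-10) + 5·10 + (-5)·6
  = -30 + 50 - 30
  = -10
Equation: 3x + 5y - 5z = -10

3x + 5y - 5z = -10


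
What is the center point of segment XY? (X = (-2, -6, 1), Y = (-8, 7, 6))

M = ((x₁+x₂)/2, (y₁+y₂)/2, (z₁+z₂)/2)
  = ((-2 - 8)/2, (-6 + 7)/2, (1 + 6)/2)
  = (-10/2, 1/2, 7/2)
  = (-5, 0.5, 3.5)

(-5, 0.5, 3.5)


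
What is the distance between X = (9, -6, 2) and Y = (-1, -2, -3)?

d = √[(x₂-x₁)² + (y₂-y₁)² + (z₂-z₁)²]
  = √[(-10)² + 4² + (-5)²]
  = √[100 + 16 + 25]
  = √141
  ≈ 11.87

11.87


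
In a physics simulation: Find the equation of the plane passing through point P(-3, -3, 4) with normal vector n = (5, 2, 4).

The plane through P with normal n = (a, b, c) satisfies n·(r - P) = 0,
i.e. ax + by + cz = a·x₀ + b·y₀ + c·z₀.
d = 5·(-3) + 2·(-3) + 4·4
  = -15 - 6 + 16
  = -5
Equation: 5x + 2y + 4z = -5

5x + 2y + 4z = -5


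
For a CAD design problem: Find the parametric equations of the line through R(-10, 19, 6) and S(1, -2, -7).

Direction vector d = S - R = (1 + 10, -2 - 19, -7 - 6) = (11, -21, -13)
Parametric form r = R + t·d:
x = -10 + 11t, y = 19 - 21t, z = 6 - 13t

x = -10 + 11t, y = 19 - 21t, z = 6 - 13t


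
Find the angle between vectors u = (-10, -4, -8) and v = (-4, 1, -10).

u·v = (-10)·(-4) + (-4)·1 + (-8)·(-10) = 40 - 4 + 80 = 116
|u| = √((-10)² + (-4)² + (-8)²) = √180 ≈ 13.42
|v| = √((-4)² + 1² + (-10)²) = √117 ≈ 10.82
cos θ = (u·v)/(|u||v|) = 116/(13.42·10.82) ≈ 0.7993
θ = arccos(0.7993) ≈ 36.93°

36.93°


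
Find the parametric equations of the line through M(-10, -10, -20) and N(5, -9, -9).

Direction vector d = N - M = (5 + 10, -9 + 10, -9 + 20) = (15, 1, 11)
Parametric form r = M + t·d:
x = -10 + 15t, y = -10 + t, z = -20 + 11t

x = -10 + 15t, y = -10 + t, z = -20 + 11t


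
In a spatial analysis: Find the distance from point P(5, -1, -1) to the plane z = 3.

distance = |a·x₀ + b·y₀ + c·z₀ - d| / √(a² + b² + c²)
  = |0·5 + 0·(-1) + 1·(-1) - 3| / √(0² + 0² + 1²)
  = |0 + 0 - 1 - 3| / √(0 + 0 + 1)
  = |-4| / √1
  = 4 / 1
  ≈ 4

4


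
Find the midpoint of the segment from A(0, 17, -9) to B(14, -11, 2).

M = ((x₁+x₂)/2, (y₁+y₂)/2, (z₁+z₂)/2)
  = ((0 + 14)/2, (17 - 11)/2, (-9 + 2)/2)
  = (14/2, 6/2, -7/2)
  = (7, 3, -3.5)

(7, 3, -3.5)


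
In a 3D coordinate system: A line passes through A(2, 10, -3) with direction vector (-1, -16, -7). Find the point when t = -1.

P(t) = A + t·d
  = (2 + (-1)·(-1), 10 + (-16)·(-1), -3 + (-7)·(-1))
  = (2 + 1, 10 + 16, -3 + 7)
  = (3, 26, 4)

(3, 26, 4)


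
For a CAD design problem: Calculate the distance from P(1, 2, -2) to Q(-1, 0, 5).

d = √[(x₂-x₁)² + (y₂-y₁)² + (z₂-z₁)²]
  = √[(-2)² + (-2)² + 7²]
  = √[4 + 4 + 49]
  = √57
  ≈ 7.55

7.55


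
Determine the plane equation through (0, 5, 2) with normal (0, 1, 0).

The plane through P with normal n = (a, b, c) satisfies n·(r - P) = 0,
i.e. ax + by + cz = a·x₀ + b·y₀ + c·z₀.
d = 0·0 + 1·5 + 0·2
  = 0 + 5 + 0
  = 5
Equation: y = 5

y = 5


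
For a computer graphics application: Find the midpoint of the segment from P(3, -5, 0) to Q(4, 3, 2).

M = ((x₁+x₂)/2, (y₁+y₂)/2, (z₁+z₂)/2)
  = ((3 + 4)/2, (-5 + 3)/2, (0 + 2)/2)
  = (7/2, -2/2, 2/2)
  = (3.5, -1, 1)

(3.5, -1, 1)


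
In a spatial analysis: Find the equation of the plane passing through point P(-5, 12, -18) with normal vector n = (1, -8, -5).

The plane through P with normal n = (a, b, c) satisfies n·(r - P) = 0,
i.e. ax + by + cz = a·x₀ + b·y₀ + c·z₀.
d = 1·(-5) + (-8)·12 + (-5)·(-18)
  = -5 - 96 + 90
  = -11
Equation: x - 8y - 5z = -11

x - 8y - 5z = -11


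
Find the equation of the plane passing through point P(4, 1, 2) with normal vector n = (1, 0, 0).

The plane through P with normal n = (a, b, c) satisfies n·(r - P) = 0,
i.e. ax + by + cz = a·x₀ + b·y₀ + c·z₀.
d = 1·4 + 0·1 + 0·2
  = 4 + 0 + 0
  = 4
Equation: x = 4

x = 4


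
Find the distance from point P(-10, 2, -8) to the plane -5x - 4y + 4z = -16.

distance = |a·x₀ + b·y₀ + c·z₀ - d| / √(a² + b² + c²)
  = |(-5)·(-10) + (-4)·2 + 4·(-8) - (-16)| / √((-5)² + (-4)² + 4²)
  = |50 - 8 - 32 + 16| / √(25 + 16 + 16)
  = |26| / √57
  = 26 / 7.55
  ≈ 3.444

3.444


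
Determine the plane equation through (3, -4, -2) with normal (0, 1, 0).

The plane through P with normal n = (a, b, c) satisfies n·(r - P) = 0,
i.e. ax + by + cz = a·x₀ + b·y₀ + c·z₀.
d = 0·3 + 1·(-4) + 0·(-2)
  = 0 - 4 + 0
  = -4
Equation: y = -4

y = -4


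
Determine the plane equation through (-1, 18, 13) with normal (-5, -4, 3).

The plane through P with normal n = (a, b, c) satisfies n·(r - P) = 0,
i.e. ax + by + cz = a·x₀ + b·y₀ + c·z₀.
d = (-5)·(-1) + (-4)·18 + 3·13
  = 5 - 72 + 39
  = -28
Equation: -5x - 4y + 3z = -28

-5x - 4y + 3z = -28


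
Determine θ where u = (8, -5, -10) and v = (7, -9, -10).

u·v = 8·7 + (-5)·(-9) + (-10)·(-10) = 56 + 45 + 100 = 201
|u| = √(8² + (-5)² + (-10)²) = √189 ≈ 13.75
|v| = √(7² + (-9)² + (-10)²) = √230 ≈ 15.17
cos θ = (u·v)/(|u||v|) = 201/(13.75·15.17) ≈ 0.9641
θ = arccos(0.9641) ≈ 15.41°

15.41°


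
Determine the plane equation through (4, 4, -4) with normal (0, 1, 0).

The plane through P with normal n = (a, b, c) satisfies n·(r - P) = 0,
i.e. ax + by + cz = a·x₀ + b·y₀ + c·z₀.
d = 0·4 + 1·4 + 0·(-4)
  = 0 + 4 + 0
  = 4
Equation: y = 4

y = 4


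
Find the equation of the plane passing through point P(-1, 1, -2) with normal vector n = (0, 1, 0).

The plane through P with normal n = (a, b, c) satisfies n·(r - P) = 0,
i.e. ax + by + cz = a·x₀ + b·y₀ + c·z₀.
d = 0·(-1) + 1·1 + 0·(-2)
  = 0 + 1 + 0
  = 1
Equation: y = 1

y = 1


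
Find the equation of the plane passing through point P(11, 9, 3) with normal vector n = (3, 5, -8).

The plane through P with normal n = (a, b, c) satisfies n·(r - P) = 0,
i.e. ax + by + cz = a·x₀ + b·y₀ + c·z₀.
d = 3·11 + 5·9 + (-8)·3
  = 33 + 45 - 24
  = 54
Equation: 3x + 5y - 8z = 54

3x + 5y - 8z = 54


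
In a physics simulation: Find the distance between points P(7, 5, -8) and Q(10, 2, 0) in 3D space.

d = √[(x₂-x₁)² + (y₂-y₁)² + (z₂-z₁)²]
  = √[3² + (-3)² + 8²]
  = √[9 + 9 + 64]
  = √82
  ≈ 9.055

9.055


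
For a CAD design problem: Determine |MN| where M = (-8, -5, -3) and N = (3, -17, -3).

d = √[(x₂-x₁)² + (y₂-y₁)² + (z₂-z₁)²]
  = √[11² + (-12)² + 0²]
  = √[121 + 144 + 0]
  = √265
  ≈ 16.28

16.28


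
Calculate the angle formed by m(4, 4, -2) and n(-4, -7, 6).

m·n = 4·(-4) + 4·(-7) + (-2)·6 = -16 - 28 - 12 = -56
|m| = √(4² + 4² + (-2)²) = √36 ≈ 6
|n| = √((-4)² + (-7)² + 6²) = √101 ≈ 10.05
cos θ = (m·n)/(|m||n|) = -56/(6·10.05) ≈ -0.9287
θ = arccos(-0.9287) ≈ 158.2°

158.2°


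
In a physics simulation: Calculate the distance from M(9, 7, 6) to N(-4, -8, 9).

d = √[(x₂-x₁)² + (y₂-y₁)² + (z₂-z₁)²]
  = √[(-13)² + (-15)² + 3²]
  = √[169 + 225 + 9]
  = √403
  ≈ 20.07

20.07


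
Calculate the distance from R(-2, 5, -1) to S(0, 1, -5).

d = √[(x₂-x₁)² + (y₂-y₁)² + (z₂-z₁)²]
  = √[2² + (-4)² + (-4)²]
  = √[4 + 16 + 16]
  = √36
  ≈ 6

6


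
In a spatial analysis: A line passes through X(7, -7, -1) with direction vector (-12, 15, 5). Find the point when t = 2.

P(t) = X + t·d
  = (7 + (-12)·2, -7 + 15·2, -1 + 5·2)
  = (7 - 24, -7 + 30, -1 + 10)
  = (-17, 23, 9)

(-17, 23, 9)


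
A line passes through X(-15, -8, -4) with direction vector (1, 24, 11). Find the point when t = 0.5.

P(t) = X + t·d
  = (-15 + 1·0.5, -8 + 24·0.5, -4 + 11·0.5)
  = (-15 + 0.5, -8 + 12, -4 + 5.5)
  = (-14.5, 4, 1.5)

(-14.5, 4, 1.5)


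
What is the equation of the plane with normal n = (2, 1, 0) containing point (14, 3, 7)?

The plane through P with normal n = (a, b, c) satisfies n·(r - P) = 0,
i.e. ax + by + cz = a·x₀ + b·y₀ + c·z₀.
d = 2·14 + 1·3 + 0·7
  = 28 + 3 + 0
  = 31
Equation: 2x + y = 31

2x + y = 31


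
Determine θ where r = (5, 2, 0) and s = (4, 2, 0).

r·s = 5·4 + 2·2 + 0·0 = 20 + 4 + 0 = 24
|r| = √(5² + 2² + 0²) = √29 ≈ 5.385
|s| = √(4² + 2² + 0²) = √20 ≈ 4.472
cos θ = (r·s)/(|r||s|) = 24/(5.385·4.472) ≈ 0.9965
θ = arccos(0.9965) ≈ 4.764°

4.764°


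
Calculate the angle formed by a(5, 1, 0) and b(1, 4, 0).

a·b = 5·1 + 1·4 + 0·0 = 5 + 4 + 0 = 9
|a| = √(5² + 1² + 0²) = √26 ≈ 5.099
|b| = √(1² + 4² + 0²) = √17 ≈ 4.123
cos θ = (a·b)/(|a||b|) = 9/(5.099·4.123) ≈ 0.4281
θ = arccos(0.4281) ≈ 64.65°

64.65°


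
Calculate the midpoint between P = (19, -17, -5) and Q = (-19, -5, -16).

M = ((x₁+x₂)/2, (y₁+y₂)/2, (z₁+z₂)/2)
  = ((19 - 19)/2, (-17 - 5)/2, (-5 - 16)/2)
  = (0/2, -22/2, -21/2)
  = (0, -11, -10.5)

(0, -11, -10.5)


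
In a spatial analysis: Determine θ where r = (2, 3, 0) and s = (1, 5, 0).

r·s = 2·1 + 3·5 + 0·0 = 2 + 15 + 0 = 17
|r| = √(2² + 3² + 0²) = √13 ≈ 3.606
|s| = √(1² + 5² + 0²) = √26 ≈ 5.099
cos θ = (r·s)/(|r||s|) = 17/(3.606·5.099) ≈ 0.9247
θ = arccos(0.9247) ≈ 22.38°

22.38°


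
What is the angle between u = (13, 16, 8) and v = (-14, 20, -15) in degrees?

u·v = 13·(-14) + 16·20 + 8·(-15) = -182 + 320 - 120 = 18
|u| = √(13² + 16² + 8²) = √489 ≈ 22.11
|v| = √((-14)² + 20² + (-15)²) = √821 ≈ 28.65
cos θ = (u·v)/(|u||v|) = 18/(22.11·28.65) ≈ 0.02841
θ = arccos(0.02841) ≈ 88.37°

88.37°


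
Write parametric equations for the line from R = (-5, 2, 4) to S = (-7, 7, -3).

Direction vector d = S - R = (-7 + 5, 7 - 2, -3 - 4) = (-2, 5, -7)
Parametric form r = R + t·d:
x = -5 - 2t, y = 2 + 5t, z = 4 - 7t

x = -5 - 2t, y = 2 + 5t, z = 4 - 7t


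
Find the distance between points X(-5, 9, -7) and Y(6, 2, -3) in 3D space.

d = √[(x₂-x₁)² + (y₂-y₁)² + (z₂-z₁)²]
  = √[11² + (-7)² + 4²]
  = √[121 + 49 + 16]
  = √186
  ≈ 13.64

13.64


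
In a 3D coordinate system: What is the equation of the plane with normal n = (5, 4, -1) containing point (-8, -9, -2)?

The plane through P with normal n = (a, b, c) satisfies n·(r - P) = 0,
i.e. ax + by + cz = a·x₀ + b·y₀ + c·z₀.
d = 5·(-8) + 4·(-9) + (-1)·(-2)
  = -40 - 36 + 2
  = -74
Equation: 5x + 4y - z = -74

5x + 4y - z = -74


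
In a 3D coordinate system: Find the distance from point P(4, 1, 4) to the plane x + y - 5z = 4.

distance = |a·x₀ + b·y₀ + c·z₀ - d| / √(a² + b² + c²)
  = |1·4 + 1·1 + (-5)·4 - 4| / √(1² + 1² + (-5)²)
  = |4 + 1 - 20 - 4| / √(1 + 1 + 25)
  = |-19| / √27
  = 19 / 5.196
  ≈ 3.657

3.657


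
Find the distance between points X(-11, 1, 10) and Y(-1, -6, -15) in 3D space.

d = √[(x₂-x₁)² + (y₂-y₁)² + (z₂-z₁)²]
  = √[10² + (-7)² + (-25)²]
  = √[100 + 49 + 625]
  = √774
  ≈ 27.82

27.82


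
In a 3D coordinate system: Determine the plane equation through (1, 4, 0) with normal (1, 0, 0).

The plane through P with normal n = (a, b, c) satisfies n·(r - P) = 0,
i.e. ax + by + cz = a·x₀ + b·y₀ + c·z₀.
d = 1·1 + 0·4 + 0·0
  = 1 + 0 + 0
  = 1
Equation: x = 1

x = 1


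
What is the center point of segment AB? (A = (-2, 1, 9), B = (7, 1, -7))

M = ((x₁+x₂)/2, (y₁+y₂)/2, (z₁+z₂)/2)
  = ((-2 + 7)/2, (1 + 1)/2, (9 - 7)/2)
  = (5/2, 2/2, 2/2)
  = (2.5, 1, 1)

(2.5, 1, 1)


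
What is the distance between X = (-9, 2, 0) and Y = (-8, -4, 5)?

d = √[(x₂-x₁)² + (y₂-y₁)² + (z₂-z₁)²]
  = √[1² + (-6)² + 5²]
  = √[1 + 36 + 25]
  = √62
  ≈ 7.874

7.874


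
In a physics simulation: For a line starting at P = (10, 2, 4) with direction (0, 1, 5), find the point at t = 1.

P(t) = P + t·d
  = (10 + 0·1, 2 + 1·1, 4 + 5·1)
  = (10 + 0, 2 + 1, 4 + 5)
  = (10, 3, 9)

(10, 3, 9)


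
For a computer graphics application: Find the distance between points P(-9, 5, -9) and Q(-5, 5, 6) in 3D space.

d = √[(x₂-x₁)² + (y₂-y₁)² + (z₂-z₁)²]
  = √[4² + 0² + 15²]
  = √[16 + 0 + 225]
  = √241
  ≈ 15.52

15.52


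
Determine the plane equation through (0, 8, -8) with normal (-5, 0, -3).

The plane through P with normal n = (a, b, c) satisfies n·(r - P) = 0,
i.e. ax + by + cz = a·x₀ + b·y₀ + c·z₀.
d = (-5)·0 + 0·8 + (-3)·(-8)
  = 0 + 0 + 24
  = 24
Equation: -5x - 3z = 24

-5x - 3z = 24


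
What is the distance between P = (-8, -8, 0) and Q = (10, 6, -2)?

d = √[(x₂-x₁)² + (y₂-y₁)² + (z₂-z₁)²]
  = √[18² + 14² + (-2)²]
  = √[324 + 196 + 4]
  = √524
  ≈ 22.89

22.89


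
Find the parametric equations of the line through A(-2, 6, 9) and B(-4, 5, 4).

Direction vector d = B - A = (-4 + 2, 5 - 6, 4 - 9) = (-2, -1, -5)
Parametric form r = A + t·d:
x = -2 - 2t, y = 6 - t, z = 9 - 5t

x = -2 - 2t, y = 6 - t, z = 9 - 5t


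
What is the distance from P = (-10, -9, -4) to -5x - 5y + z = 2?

distance = |a·x₀ + b·y₀ + c·z₀ - d| / √(a² + b² + c²)
  = |(-5)·(-10) + (-5)·(-9) + 1·(-4) - 2| / √((-5)² + (-5)² + 1²)
  = |50 + 45 - 4 - 2| / √(25 + 25 + 1)
  = |89| / √51
  = 89 / 7.141
  ≈ 12.46

12.46


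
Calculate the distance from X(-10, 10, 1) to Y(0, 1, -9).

d = √[(x₂-x₁)² + (y₂-y₁)² + (z₂-z₁)²]
  = √[10² + (-9)² + (-10)²]
  = √[100 + 81 + 100]
  = √281
  ≈ 16.76

16.76


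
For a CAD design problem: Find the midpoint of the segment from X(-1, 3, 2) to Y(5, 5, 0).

M = ((x₁+x₂)/2, (y₁+y₂)/2, (z₁+z₂)/2)
  = ((-1 + 5)/2, (3 + 5)/2, (2 + 0)/2)
  = (4/2, 8/2, 2/2)
  = (2, 4, 1)

(2, 4, 1)


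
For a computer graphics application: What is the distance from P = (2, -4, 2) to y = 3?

distance = |a·x₀ + b·y₀ + c·z₀ - d| / √(a² + b² + c²)
  = |0·2 + 1·(-4) + 0·2 - 3| / √(0² + 1² + 0²)
  = |0 - 4 + 0 - 3| / √(0 + 1 + 0)
  = |-7| / √1
  = 7 / 1
  ≈ 7

7


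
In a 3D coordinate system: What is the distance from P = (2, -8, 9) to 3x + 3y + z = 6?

distance = |a·x₀ + b·y₀ + c·z₀ - d| / √(a² + b² + c²)
  = |3·2 + 3·(-8) + 1·9 - 6| / √(3² + 3² + 1²)
  = |6 - 24 + 9 - 6| / √(9 + 9 + 1)
  = |-15| / √19
  = 15 / 4.359
  ≈ 3.441

3.441


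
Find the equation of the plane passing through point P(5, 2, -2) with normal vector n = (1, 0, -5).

The plane through P with normal n = (a, b, c) satisfies n·(r - P) = 0,
i.e. ax + by + cz = a·x₀ + b·y₀ + c·z₀.
d = 1·5 + 0·2 + (-5)·(-2)
  = 5 + 0 + 10
  = 15
Equation: x - 5z = 15

x - 5z = 15


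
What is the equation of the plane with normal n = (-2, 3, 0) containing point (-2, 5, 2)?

The plane through P with normal n = (a, b, c) satisfies n·(r - P) = 0,
i.e. ax + by + cz = a·x₀ + b·y₀ + c·z₀.
d = (-2)·(-2) + 3·5 + 0·2
  = 4 + 15 + 0
  = 19
Equation: -2x + 3y = 19

-2x + 3y = 19


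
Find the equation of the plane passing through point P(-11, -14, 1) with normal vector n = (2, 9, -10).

The plane through P with normal n = (a, b, c) satisfies n·(r - P) = 0,
i.e. ax + by + cz = a·x₀ + b·y₀ + c·z₀.
d = 2·(-11) + 9·(-14) + (-10)·1
  = -22 - 126 - 10
  = -158
Equation: 2x + 9y - 10z = -158

2x + 9y - 10z = -158


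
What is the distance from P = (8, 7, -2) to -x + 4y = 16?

distance = |a·x₀ + b·y₀ + c·z₀ - d| / √(a² + b² + c²)
  = |(-1)·8 + 4·7 + 0·(-2) - 16| / √((-1)² + 4² + 0²)
  = |-8 + 28 + 0 - 16| / √(1 + 16 + 0)
  = |4| / √17
  = 4 / 4.123
  ≈ 0.9701

0.9701


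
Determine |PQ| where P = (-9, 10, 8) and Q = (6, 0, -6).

d = √[(x₂-x₁)² + (y₂-y₁)² + (z₂-z₁)²]
  = √[15² + (-10)² + (-14)²]
  = √[225 + 100 + 196]
  = √521
  ≈ 22.83

22.83


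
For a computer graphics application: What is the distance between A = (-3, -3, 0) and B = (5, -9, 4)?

d = √[(x₂-x₁)² + (y₂-y₁)² + (z₂-z₁)²]
  = √[8² + (-6)² + 4²]
  = √[64 + 36 + 16]
  = √116
  ≈ 10.77

10.77


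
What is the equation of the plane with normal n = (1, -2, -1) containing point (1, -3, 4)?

The plane through P with normal n = (a, b, c) satisfies n·(r - P) = 0,
i.e. ax + by + cz = a·x₀ + b·y₀ + c·z₀.
d = 1·1 + (-2)·(-3) + (-1)·4
  = 1 + 6 - 4
  = 3
Equation: x - 2y - z = 3

x - 2y - z = 3


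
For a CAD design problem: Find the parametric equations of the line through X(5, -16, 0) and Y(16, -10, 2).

Direction vector d = Y - X = (16 - 5, -10 + 16, 2 + 0) = (11, 6, 2)
Parametric form r = X + t·d:
x = 5 + 11t, y = -16 + 6t, z = 0 + 2t

x = 5 + 11t, y = -16 + 6t, z = 0 + 2t


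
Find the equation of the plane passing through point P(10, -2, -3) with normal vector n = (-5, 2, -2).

The plane through P with normal n = (a, b, c) satisfies n·(r - P) = 0,
i.e. ax + by + cz = a·x₀ + b·y₀ + c·z₀.
d = (-5)·10 + 2·(-2) + (-2)·(-3)
  = -50 - 4 + 6
  = -48
Equation: -5x + 2y - 2z = -48

-5x + 2y - 2z = -48


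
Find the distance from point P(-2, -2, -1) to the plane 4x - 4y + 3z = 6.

distance = |a·x₀ + b·y₀ + c·z₀ - d| / √(a² + b² + c²)
  = |4·(-2) + (-4)·(-2) + 3·(-1) - 6| / √(4² + (-4)² + 3²)
  = |-8 + 8 - 3 - 6| / √(16 + 16 + 9)
  = |-9| / √41
  = 9 / 6.403
  ≈ 1.406

1.406


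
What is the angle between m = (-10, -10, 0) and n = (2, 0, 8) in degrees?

m·n = (-10)·2 + (-10)·0 + 0·8 = -20 + 0 + 0 = -20
|m| = √((-10)² + (-10)² + 0²) = √200 ≈ 14.14
|n| = √(2² + 0² + 8²) = √68 ≈ 8.246
cos θ = (m·n)/(|m||n|) = -20/(14.14·8.246) ≈ -0.1715
θ = arccos(-0.1715) ≈ 99.87°

99.87°


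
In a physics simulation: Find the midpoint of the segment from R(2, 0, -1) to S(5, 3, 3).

M = ((x₁+x₂)/2, (y₁+y₂)/2, (z₁+z₂)/2)
  = ((2 + 5)/2, (0 + 3)/2, (-1 + 3)/2)
  = (7/2, 3/2, 2/2)
  = (3.5, 1.5, 1)

(3.5, 1.5, 1)


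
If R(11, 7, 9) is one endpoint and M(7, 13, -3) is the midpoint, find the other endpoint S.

S = 2M - R
  = (2·7 - 11, 2·13 - 7, 2·(-3) - 9)
  = (14 - 11, 26 - 7, -6 - 9)
  = (3, 19, -15)

(3, 19, -15)


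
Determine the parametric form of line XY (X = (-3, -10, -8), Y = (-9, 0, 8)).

Direction vector d = Y - X = (-9 + 3, 0 + 10, 8 + 8) = (-6, 10, 16)
Parametric form r = X + t·d:
x = -3 - 6t, y = -10 + 10t, z = -8 + 16t

x = -3 - 6t, y = -10 + 10t, z = -8 + 16t


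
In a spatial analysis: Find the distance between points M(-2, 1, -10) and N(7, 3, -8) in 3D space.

d = √[(x₂-x₁)² + (y₂-y₁)² + (z₂-z₁)²]
  = √[9² + 2² + 2²]
  = √[81 + 4 + 4]
  = √89
  ≈ 9.434

9.434


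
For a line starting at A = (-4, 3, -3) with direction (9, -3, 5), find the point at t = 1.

P(t) = A + t·d
  = (-4 + 9·1, 3 + (-3)·1, -3 + 5·1)
  = (-4 + 9, 3 - 3, -3 + 5)
  = (5, 0, 2)

(5, 0, 2)


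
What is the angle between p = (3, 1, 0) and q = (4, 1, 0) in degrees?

p·q = 3·4 + 1·1 + 0·0 = 12 + 1 + 0 = 13
|p| = √(3² + 1² + 0²) = √10 ≈ 3.162
|q| = √(4² + 1² + 0²) = √17 ≈ 4.123
cos θ = (p·q)/(|p||q|) = 13/(3.162·4.123) ≈ 0.9971
θ = arccos(0.9971) ≈ 4.399°

4.399°


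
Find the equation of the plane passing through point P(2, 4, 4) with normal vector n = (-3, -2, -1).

The plane through P with normal n = (a, b, c) satisfies n·(r - P) = 0,
i.e. ax + by + cz = a·x₀ + b·y₀ + c·z₀.
d = (-3)·2 + (-2)·4 + (-1)·4
  = -6 - 8 - 4
  = -18
Equation: -3x - 2y - z = -18

-3x - 2y - z = -18


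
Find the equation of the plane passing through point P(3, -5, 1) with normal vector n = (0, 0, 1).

The plane through P with normal n = (a, b, c) satisfies n·(r - P) = 0,
i.e. ax + by + cz = a·x₀ + b·y₀ + c·z₀.
d = 0·3 + 0·(-5) + 1·1
  = 0 + 0 + 1
  = 1
Equation: z = 1

z = 1


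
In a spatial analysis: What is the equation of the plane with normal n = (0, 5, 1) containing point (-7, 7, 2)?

The plane through P with normal n = (a, b, c) satisfies n·(r - P) = 0,
i.e. ax + by + cz = a·x₀ + b·y₀ + c·z₀.
d = 0·(-7) + 5·7 + 1·2
  = 0 + 35 + 2
  = 37
Equation: 5y + z = 37

5y + z = 37


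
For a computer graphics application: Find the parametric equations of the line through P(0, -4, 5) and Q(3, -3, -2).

Direction vector d = Q - P = (3 + 0, -3 + 4, -2 - 5) = (3, 1, -7)
Parametric form r = P + t·d:
x = 0 + 3t, y = -4 + t, z = 5 - 7t

x = 0 + 3t, y = -4 + t, z = 5 - 7t


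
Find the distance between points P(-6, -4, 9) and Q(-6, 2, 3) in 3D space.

d = √[(x₂-x₁)² + (y₂-y₁)² + (z₂-z₁)²]
  = √[0² + 6² + (-6)²]
  = √[0 + 36 + 36]
  = √72
  ≈ 8.485

8.485


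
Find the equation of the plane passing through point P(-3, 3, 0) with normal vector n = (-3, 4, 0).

The plane through P with normal n = (a, b, c) satisfies n·(r - P) = 0,
i.e. ax + by + cz = a·x₀ + b·y₀ + c·z₀.
d = (-3)·(-3) + 4·3 + 0·0
  = 9 + 12 + 0
  = 21
Equation: -3x + 4y = 21

-3x + 4y = 21
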